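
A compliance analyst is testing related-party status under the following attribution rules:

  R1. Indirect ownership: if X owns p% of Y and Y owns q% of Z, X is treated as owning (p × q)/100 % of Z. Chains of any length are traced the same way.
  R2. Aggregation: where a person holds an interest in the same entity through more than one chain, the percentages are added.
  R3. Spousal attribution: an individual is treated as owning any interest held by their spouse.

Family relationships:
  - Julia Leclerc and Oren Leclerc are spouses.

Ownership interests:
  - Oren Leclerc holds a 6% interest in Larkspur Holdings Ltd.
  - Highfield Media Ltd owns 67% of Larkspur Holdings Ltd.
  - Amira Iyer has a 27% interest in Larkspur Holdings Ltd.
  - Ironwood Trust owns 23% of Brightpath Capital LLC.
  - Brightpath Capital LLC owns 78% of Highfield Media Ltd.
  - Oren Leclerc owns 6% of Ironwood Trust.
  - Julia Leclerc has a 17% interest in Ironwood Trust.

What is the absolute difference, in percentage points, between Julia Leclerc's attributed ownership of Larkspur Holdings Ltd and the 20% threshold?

By spousal attribution (R3), Julia Leclerc is treated as also owning Oren Leclerc's interest in Ironwood Trust, giving 17% + 6% = 23%.
By spousal attribution (R3), Julia Leclerc is treated as owning Oren Leclerc's 6% interest in Larkspur Holdings Ltd.
Chain via Ironwood Trust → Brightpath Capital LLC → Highfield Media Ltd (R1): 23% × 23% × 78% × 67% = 2.764554% of Larkspur Holdings Ltd.
Direct interest in Larkspur Holdings Ltd: 6%.
Aggregating (R2): 2.764554% + 6% = 8.764554%.
8.764554% falls short of the 20% threshold by 11.235446 percentage points.

11.235446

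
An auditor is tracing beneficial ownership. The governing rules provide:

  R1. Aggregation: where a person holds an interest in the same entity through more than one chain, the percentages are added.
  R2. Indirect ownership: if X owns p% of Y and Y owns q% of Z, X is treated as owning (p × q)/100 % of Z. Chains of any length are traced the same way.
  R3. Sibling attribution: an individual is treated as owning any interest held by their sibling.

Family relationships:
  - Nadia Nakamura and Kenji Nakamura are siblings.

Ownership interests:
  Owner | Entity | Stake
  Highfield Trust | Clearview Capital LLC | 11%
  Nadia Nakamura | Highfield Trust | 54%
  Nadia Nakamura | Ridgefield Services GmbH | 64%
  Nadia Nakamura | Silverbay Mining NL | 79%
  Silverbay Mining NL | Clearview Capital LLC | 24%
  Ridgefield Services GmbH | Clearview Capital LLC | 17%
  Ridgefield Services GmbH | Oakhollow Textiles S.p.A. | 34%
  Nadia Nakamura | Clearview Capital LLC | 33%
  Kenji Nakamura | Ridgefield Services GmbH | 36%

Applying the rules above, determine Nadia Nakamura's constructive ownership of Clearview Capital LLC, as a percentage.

74.9%

By sibling attribution (R3), Nadia Nakamura is treated as also owning Kenji Nakamura's interest in Ridgefield Services GmbH, giving 64% + 36% = 100%.
Chain via Highfield Trust (R2): 54% × 11% = 5.94% of Clearview Capital LLC.
Chain via Ridgefield Services GmbH (R2): 100% × 17% = 17% of Clearview Capital LLC.
Chain via Silverbay Mining NL (R2): 79% × 24% = 18.96% of Clearview Capital LLC.
Direct interest in Clearview Capital LLC: 33%.
Aggregating (R1): 5.94% + 17% + 18.96% + 33% = 74.9%.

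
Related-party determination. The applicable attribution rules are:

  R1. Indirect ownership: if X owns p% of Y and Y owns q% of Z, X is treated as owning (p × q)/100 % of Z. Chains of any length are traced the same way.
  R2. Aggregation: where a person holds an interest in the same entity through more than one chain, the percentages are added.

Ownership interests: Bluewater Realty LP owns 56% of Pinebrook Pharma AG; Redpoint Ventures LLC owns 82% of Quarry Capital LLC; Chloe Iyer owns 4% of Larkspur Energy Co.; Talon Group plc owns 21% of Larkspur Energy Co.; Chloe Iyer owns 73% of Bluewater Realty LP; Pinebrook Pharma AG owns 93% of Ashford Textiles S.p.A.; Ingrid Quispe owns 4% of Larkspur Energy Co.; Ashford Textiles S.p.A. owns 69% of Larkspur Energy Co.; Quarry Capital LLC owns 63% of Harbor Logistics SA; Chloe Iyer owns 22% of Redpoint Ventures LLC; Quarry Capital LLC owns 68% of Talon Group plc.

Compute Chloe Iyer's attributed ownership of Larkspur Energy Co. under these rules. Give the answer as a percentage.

32.808808%

Chain via Redpoint Ventures LLC → Quarry Capital LLC → Talon Group plc (R1): 22% × 82% × 68% × 21% = 2.576112% of Larkspur Energy Co.
Chain via Bluewater Realty LP → Pinebrook Pharma AG → Ashford Textiles S.p.A. (R1): 73% × 56% × 93% × 69% = 26.232696% of Larkspur Energy Co.
Direct interest in Larkspur Energy Co: 4%.
Aggregating (R2): 2.576112% + 26.232696% + 4% = 32.808808%.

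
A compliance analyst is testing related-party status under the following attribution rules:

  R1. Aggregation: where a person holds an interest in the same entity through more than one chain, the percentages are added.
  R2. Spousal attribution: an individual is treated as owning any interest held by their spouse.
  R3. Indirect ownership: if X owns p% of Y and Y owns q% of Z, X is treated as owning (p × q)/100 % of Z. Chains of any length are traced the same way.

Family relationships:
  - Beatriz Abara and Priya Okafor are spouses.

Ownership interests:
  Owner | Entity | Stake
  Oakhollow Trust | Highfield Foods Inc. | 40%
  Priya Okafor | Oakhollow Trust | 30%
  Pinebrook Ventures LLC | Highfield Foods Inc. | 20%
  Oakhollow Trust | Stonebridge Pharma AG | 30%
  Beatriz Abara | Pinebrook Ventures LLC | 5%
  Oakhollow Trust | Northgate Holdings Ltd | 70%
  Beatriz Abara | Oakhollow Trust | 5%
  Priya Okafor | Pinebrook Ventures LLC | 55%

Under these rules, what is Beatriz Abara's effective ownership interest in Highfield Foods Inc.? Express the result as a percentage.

By spousal attribution (R2), Beatriz Abara is treated as also owning Priya Okafor's interest in Oakhollow Trust, giving 5% + 30% = 35%.
By spousal attribution (R2), Beatriz Abara is treated as also owning Priya Okafor's interest in Pinebrook Ventures LLC, giving 5% + 55% = 60%.
Chain via Oakhollow Trust (R3): 35% × 40% = 14% of Highfield Foods Inc.
Chain via Pinebrook Ventures LLC (R3): 60% × 20% = 12% of Highfield Foods Inc.
Aggregating (R1): 14% + 12% = 26%.

26%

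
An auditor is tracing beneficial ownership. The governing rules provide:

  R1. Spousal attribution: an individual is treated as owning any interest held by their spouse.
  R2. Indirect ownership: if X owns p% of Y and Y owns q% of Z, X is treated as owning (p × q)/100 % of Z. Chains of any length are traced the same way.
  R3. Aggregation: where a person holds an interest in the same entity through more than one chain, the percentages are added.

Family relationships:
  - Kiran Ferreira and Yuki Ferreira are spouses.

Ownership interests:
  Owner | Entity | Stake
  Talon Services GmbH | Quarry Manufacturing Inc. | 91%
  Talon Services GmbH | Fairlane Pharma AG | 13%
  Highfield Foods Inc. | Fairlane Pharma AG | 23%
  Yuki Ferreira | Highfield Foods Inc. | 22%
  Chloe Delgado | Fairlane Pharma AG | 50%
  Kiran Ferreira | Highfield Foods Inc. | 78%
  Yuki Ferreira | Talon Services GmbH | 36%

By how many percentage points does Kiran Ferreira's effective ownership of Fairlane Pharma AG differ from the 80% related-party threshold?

52.32

By spousal attribution (R1), Kiran Ferreira is treated as also owning Yuki Ferreira's interest in Highfield Foods Inc, giving 78% + 22% = 100%.
By spousal attribution (R1), Kiran Ferreira is treated as owning Yuki Ferreira's 36% interest in Talon Services GmbH.
Chain via Highfield Foods Inc. (R2): 100% × 23% = 23% of Fairlane Pharma AG.
Chain via Talon Services GmbH (R2): 36% × 13% = 4.68% of Fairlane Pharma AG.
Aggregating (R3): 23% + 4.68% = 27.68%.
27.68% falls short of the 80% threshold by 52.32 percentage points.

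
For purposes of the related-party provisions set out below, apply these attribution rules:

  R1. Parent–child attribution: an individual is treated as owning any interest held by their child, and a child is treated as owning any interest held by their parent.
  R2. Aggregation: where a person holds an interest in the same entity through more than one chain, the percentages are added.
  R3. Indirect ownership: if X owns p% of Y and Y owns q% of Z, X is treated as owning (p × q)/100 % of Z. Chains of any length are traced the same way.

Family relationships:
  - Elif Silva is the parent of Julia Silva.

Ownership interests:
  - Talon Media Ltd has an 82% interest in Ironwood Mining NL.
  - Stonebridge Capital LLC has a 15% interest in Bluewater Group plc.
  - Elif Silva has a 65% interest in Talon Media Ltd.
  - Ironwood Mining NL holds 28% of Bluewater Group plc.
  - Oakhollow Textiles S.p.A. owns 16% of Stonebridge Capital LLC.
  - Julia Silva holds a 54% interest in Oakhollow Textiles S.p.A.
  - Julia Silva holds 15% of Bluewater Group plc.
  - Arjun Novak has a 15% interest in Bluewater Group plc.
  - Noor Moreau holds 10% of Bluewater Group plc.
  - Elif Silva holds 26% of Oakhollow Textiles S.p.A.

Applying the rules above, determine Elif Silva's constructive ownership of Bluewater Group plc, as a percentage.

By parent–child attribution (R1), Elif Silva is treated as also owning Julia Silva's interest in Oakhollow Textiles S.p.A, giving 26% + 54% = 80%.
By parent–child attribution (R1), Elif Silva is treated as owning Julia Silva's 15% interest in Bluewater Group plc.
Chain via Talon Media Ltd → Ironwood Mining NL (R3): 65% × 82% × 28% = 14.924% of Bluewater Group plc.
Chain via Oakhollow Textiles S.p.A. → Stonebridge Capital LLC (R3): 80% × 16% × 15% = 1.92% of Bluewater Group plc.
Direct interest in Bluewater Group plc: 15%.
Aggregating (R2): 14.924% + 1.92% + 15% = 31.844%.

31.844%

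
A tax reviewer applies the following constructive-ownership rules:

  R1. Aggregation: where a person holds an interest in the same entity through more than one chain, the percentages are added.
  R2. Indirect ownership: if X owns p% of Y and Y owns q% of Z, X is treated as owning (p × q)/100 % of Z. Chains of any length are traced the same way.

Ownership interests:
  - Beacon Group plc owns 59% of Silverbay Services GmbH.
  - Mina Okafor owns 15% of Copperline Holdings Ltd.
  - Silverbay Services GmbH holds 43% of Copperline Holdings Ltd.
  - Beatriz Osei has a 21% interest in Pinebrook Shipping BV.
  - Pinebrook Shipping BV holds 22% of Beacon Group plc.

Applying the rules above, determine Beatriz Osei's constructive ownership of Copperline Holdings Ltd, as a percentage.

Chain via Pinebrook Shipping BV → Beacon Group plc → Silverbay Services GmbH (R2): 21% × 22% × 59% × 43% = 1.172094% of Copperline Holdings Ltd.

1.172094%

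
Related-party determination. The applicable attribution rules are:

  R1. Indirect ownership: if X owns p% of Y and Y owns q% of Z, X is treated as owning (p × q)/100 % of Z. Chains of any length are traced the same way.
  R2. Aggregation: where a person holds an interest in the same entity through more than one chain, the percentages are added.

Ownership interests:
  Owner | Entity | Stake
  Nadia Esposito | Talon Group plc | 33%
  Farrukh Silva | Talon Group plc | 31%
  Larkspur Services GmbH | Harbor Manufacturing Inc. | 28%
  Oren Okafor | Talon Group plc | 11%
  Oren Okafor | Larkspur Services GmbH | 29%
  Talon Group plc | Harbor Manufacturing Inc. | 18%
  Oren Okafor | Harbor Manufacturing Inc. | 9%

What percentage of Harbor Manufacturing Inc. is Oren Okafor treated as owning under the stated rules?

Chain via Talon Group plc (R1): 11% × 18% = 1.98% of Harbor Manufacturing Inc.
Chain via Larkspur Services GmbH (R1): 29% × 28% = 8.12% of Harbor Manufacturing Inc.
Direct interest in Harbor Manufacturing Inc: 9%.
Aggregating (R2): 1.98% + 8.12% + 9% = 19.1%.

19.1%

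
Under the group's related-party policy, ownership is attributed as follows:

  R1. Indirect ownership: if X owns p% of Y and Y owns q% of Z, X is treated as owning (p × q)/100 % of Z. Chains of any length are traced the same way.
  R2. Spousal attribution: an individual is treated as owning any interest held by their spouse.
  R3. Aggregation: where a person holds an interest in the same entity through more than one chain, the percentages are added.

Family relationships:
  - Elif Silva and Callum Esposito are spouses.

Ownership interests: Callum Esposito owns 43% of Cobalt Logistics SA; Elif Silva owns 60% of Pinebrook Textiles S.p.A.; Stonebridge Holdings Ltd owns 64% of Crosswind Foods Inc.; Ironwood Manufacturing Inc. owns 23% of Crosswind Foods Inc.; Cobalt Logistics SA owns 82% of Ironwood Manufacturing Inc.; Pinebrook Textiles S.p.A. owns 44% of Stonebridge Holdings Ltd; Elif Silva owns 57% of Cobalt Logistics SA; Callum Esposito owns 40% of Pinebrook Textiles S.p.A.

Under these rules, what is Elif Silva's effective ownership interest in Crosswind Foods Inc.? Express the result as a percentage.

By spousal attribution (R2), Elif Silva is treated as also owning Callum Esposito's interest in Pinebrook Textiles S.p.A, giving 60% + 40% = 100%.
By spousal attribution (R2), Elif Silva is treated as also owning Callum Esposito's interest in Cobalt Logistics SA, giving 57% + 43% = 100%.
Chain via Pinebrook Textiles S.p.A. → Stonebridge Holdings Ltd (R1): 100% × 44% × 64% = 28.16% of Crosswind Foods Inc.
Chain via Cobalt Logistics SA → Ironwood Manufacturing Inc. (R1): 100% × 82% × 23% = 18.86% of Crosswind Foods Inc.
Aggregating (R3): 28.16% + 18.86% = 47.02%.

47.02%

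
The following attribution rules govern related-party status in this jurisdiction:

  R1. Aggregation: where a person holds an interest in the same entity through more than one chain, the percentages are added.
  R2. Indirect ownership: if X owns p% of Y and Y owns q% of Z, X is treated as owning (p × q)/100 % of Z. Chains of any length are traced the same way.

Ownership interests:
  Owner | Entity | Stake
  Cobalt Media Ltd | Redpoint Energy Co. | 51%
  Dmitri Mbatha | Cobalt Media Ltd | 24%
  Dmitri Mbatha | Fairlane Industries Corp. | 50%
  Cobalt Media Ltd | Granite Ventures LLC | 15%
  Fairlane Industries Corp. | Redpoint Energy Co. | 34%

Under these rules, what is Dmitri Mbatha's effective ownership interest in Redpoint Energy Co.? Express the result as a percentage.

Chain via Cobalt Media Ltd (R2): 24% × 51% = 12.24% of Redpoint Energy Co.
Chain via Fairlane Industries Corp. (R2): 50% × 34% = 17% of Redpoint Energy Co.
Aggregating (R1): 12.24% + 17% = 29.24%.

29.24%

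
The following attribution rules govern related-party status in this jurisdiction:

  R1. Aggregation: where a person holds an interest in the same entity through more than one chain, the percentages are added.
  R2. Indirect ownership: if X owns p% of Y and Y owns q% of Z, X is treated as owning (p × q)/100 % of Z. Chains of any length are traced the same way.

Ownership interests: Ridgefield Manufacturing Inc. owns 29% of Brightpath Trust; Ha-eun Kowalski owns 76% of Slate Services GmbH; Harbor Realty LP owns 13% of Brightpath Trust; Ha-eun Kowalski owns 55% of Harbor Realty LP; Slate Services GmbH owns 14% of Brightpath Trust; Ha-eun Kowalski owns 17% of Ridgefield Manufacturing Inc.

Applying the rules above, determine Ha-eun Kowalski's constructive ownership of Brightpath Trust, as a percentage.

Chain via Ridgefield Manufacturing Inc. (R2): 17% × 29% = 4.93% of Brightpath Trust.
Chain via Harbor Realty LP (R2): 55% × 13% = 7.15% of Brightpath Trust.
Chain via Slate Services GmbH (R2): 76% × 14% = 10.64% of Brightpath Trust.
Aggregating (R1): 4.93% + 7.15% + 10.64% = 22.72%.

22.72%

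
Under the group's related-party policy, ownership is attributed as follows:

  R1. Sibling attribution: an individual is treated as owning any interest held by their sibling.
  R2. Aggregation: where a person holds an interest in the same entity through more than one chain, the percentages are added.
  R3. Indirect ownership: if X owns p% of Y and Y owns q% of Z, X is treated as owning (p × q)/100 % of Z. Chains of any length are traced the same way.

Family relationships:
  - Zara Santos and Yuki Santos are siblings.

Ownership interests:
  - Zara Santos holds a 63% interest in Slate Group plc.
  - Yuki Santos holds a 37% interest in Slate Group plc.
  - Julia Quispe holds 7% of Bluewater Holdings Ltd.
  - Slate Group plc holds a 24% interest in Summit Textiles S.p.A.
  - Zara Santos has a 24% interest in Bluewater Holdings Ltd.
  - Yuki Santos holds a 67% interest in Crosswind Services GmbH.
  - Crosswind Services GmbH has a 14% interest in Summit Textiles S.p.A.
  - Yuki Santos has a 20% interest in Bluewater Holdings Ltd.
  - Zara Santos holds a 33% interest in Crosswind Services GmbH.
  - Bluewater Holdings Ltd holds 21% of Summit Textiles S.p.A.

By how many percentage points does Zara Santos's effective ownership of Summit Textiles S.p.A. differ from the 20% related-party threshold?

By sibling attribution (R1), Zara Santos is treated as also owning Yuki Santos's interest in Crosswind Services GmbH, giving 33% + 67% = 100%.
By sibling attribution (R1), Zara Santos is treated as also owning Yuki Santos's interest in Slate Group plc, giving 63% + 37% = 100%.
By sibling attribution (R1), Zara Santos is treated as also owning Yuki Santos's interest in Bluewater Holdings Ltd, giving 24% + 20% = 44%.
Chain via Crosswind Services GmbH (R3): 100% × 14% = 14% of Summit Textiles S.p.A.
Chain via Slate Group plc (R3): 100% × 24% = 24% of Summit Textiles S.p.A.
Chain via Bluewater Holdings Ltd (R3): 44% × 21% = 9.24% of Summit Textiles S.p.A.
Aggregating (R2): 14% + 24% + 9.24% = 47.24%.
47.24% exceeds the 20% threshold by 27.24 percentage points.

27.24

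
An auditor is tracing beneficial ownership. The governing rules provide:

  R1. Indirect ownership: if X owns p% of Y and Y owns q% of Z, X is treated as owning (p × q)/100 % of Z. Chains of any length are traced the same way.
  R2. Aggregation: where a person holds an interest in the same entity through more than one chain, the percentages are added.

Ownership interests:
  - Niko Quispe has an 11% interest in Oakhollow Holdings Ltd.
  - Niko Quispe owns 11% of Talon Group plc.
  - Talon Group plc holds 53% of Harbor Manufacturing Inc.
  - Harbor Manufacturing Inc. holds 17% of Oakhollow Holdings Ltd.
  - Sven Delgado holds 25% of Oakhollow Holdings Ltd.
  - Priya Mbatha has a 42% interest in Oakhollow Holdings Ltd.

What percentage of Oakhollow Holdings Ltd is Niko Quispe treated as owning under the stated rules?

11.9911%

Chain via Talon Group plc → Harbor Manufacturing Inc. (R1): 11% × 53% × 17% = 0.9911% of Oakhollow Holdings Ltd.
Direct interest in Oakhollow Holdings Ltd: 11%.
Aggregating (R2): 0.9911% + 11% = 11.9911%.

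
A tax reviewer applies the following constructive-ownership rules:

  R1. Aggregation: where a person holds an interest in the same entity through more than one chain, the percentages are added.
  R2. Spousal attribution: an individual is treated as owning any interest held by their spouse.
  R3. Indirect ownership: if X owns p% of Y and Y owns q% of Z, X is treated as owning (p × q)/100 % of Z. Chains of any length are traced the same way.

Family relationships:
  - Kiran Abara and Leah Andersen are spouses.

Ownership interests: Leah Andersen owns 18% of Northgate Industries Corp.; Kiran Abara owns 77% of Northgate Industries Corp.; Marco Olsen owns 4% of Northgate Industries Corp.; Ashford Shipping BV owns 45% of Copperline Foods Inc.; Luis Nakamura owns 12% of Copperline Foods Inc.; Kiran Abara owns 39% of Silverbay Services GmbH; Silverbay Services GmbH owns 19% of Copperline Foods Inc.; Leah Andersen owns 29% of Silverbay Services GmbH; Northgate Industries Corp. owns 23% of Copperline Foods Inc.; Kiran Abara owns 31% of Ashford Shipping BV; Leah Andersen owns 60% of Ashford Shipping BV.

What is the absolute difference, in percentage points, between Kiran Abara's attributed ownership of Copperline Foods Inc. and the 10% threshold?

By spousal attribution (R2), Kiran Abara is treated as also owning Leah Andersen's interest in Ashford Shipping BV, giving 31% + 60% = 91%.
By spousal attribution (R2), Kiran Abara is treated as also owning Leah Andersen's interest in Silverbay Services GmbH, giving 39% + 29% = 68%.
By spousal attribution (R2), Kiran Abara is treated as also owning Leah Andersen's interest in Northgate Industries Corp, giving 77% + 18% = 95%.
Chain via Ashford Shipping BV (R3): 91% × 45% = 40.95% of Copperline Foods Inc.
Chain via Silverbay Services GmbH (R3): 68% × 19% = 12.92% of Copperline Foods Inc.
Chain via Northgate Industries Corp. (R3): 95% × 23% = 21.85% of Copperline Foods Inc.
Aggregating (R1): 40.95% + 12.92% + 21.85% = 75.72%.
75.72% exceeds the 10% threshold by 65.72 percentage points.

65.72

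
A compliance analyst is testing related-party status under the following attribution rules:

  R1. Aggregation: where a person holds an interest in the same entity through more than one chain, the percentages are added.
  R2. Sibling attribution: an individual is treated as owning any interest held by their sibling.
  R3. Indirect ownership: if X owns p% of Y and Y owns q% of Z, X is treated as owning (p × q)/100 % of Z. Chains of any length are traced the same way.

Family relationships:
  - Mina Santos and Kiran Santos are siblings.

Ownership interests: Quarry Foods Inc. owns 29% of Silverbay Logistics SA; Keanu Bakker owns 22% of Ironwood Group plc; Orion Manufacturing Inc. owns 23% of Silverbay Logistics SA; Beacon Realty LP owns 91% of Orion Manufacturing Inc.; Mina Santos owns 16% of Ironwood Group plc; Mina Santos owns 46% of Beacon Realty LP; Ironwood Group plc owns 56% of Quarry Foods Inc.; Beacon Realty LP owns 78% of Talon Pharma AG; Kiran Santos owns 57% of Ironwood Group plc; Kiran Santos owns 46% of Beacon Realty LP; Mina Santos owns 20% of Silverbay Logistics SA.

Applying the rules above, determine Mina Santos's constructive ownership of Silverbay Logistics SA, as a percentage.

By sibling attribution (R2), Mina Santos is treated as also owning Kiran Santos's interest in Ironwood Group plc, giving 16% + 57% = 73%.
By sibling attribution (R2), Mina Santos is treated as also owning Kiran Santos's interest in Beacon Realty LP, giving 46% + 46% = 92%.
Chain via Ironwood Group plc → Quarry Foods Inc. (R3): 73% × 56% × 29% = 11.8552% of Silverbay Logistics SA.
Chain via Beacon Realty LP → Orion Manufacturing Inc. (R3): 92% × 91% × 23% = 19.2556% of Silverbay Logistics SA.
Direct interest in Silverbay Logistics SA: 20%.
Aggregating (R1): 11.8552% + 19.2556% + 20% = 51.1108%.

51.1108%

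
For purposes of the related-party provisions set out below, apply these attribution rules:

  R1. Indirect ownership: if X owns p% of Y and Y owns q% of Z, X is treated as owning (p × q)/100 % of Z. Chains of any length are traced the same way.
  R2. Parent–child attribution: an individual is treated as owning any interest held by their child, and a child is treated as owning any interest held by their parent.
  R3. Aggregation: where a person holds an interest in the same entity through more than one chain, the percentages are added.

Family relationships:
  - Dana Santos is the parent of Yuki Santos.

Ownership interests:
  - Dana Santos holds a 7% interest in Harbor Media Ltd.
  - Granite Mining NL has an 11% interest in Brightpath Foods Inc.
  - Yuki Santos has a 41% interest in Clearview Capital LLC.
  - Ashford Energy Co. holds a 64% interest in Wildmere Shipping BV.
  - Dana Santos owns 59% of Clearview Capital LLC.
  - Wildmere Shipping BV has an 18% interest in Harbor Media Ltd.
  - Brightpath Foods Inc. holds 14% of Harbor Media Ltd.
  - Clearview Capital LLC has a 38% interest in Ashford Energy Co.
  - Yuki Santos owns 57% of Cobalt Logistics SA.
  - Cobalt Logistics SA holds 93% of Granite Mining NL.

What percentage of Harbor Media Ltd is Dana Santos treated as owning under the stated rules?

By parent–child attribution (R2), Dana Santos is treated as also owning Yuki Santos's interest in Clearview Capital LLC, giving 59% + 41% = 100%.
By parent–child attribution (R2), Dana Santos is treated as owning Yuki Santos's 57% interest in Cobalt Logistics SA.
Chain via Clearview Capital LLC → Ashford Energy Co. → Wildmere Shipping BV (R1): 100% × 38% × 64% × 18% = 4.3776% of Harbor Media Ltd.
Direct interest in Harbor Media Ltd: 7%.
Chain via Cobalt Logistics SA → Granite Mining NL → Brightpath Foods Inc. (R1): 57% × 93% × 11% × 14% = 0.816354% of Harbor Media Ltd.
Aggregating (R3): 4.3776% + 7% + 0.816354% = 12.193954%.

12.193954%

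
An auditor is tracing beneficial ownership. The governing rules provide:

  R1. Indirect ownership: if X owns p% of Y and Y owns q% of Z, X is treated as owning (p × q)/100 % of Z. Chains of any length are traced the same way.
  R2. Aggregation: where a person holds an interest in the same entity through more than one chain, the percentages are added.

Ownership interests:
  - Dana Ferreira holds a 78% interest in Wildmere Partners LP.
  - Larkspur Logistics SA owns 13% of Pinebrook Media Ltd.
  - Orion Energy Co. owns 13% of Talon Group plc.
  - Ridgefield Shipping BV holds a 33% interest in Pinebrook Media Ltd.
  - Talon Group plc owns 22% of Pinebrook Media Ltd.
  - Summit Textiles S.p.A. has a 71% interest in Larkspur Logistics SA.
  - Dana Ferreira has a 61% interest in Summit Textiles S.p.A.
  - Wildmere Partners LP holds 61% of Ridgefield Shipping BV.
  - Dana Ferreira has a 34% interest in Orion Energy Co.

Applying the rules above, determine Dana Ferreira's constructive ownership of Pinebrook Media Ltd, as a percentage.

22.3041%

Chain via Wildmere Partners LP → Ridgefield Shipping BV (R1): 78% × 61% × 33% = 15.7014% of Pinebrook Media Ltd.
Chain via Summit Textiles S.p.A. → Larkspur Logistics SA (R1): 61% × 71% × 13% = 5.6303% of Pinebrook Media Ltd.
Chain via Orion Energy Co. → Talon Group plc (R1): 34% × 13% × 22% = 0.9724% of Pinebrook Media Ltd.
Aggregating (R2): 15.7014% + 5.6303% + 0.9724% = 22.3041%.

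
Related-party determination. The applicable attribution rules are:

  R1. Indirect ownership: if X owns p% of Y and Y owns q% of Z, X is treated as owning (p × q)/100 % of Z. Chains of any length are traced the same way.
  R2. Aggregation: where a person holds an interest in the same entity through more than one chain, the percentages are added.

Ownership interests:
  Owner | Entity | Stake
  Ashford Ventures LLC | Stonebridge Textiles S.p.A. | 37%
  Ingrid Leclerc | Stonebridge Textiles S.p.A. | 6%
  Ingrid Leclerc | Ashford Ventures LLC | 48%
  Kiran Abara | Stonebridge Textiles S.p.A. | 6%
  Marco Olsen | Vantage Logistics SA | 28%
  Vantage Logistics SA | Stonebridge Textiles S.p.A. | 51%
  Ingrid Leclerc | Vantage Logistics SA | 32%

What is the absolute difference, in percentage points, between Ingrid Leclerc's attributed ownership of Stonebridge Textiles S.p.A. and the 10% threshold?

30.08

Chain via Ashford Ventures LLC (R1): 48% × 37% = 17.76% of Stonebridge Textiles S.p.A.
Chain via Vantage Logistics SA (R1): 32% × 51% = 16.32% of Stonebridge Textiles S.p.A.
Direct interest in Stonebridge Textiles S.p.A: 6%.
Aggregating (R2): 17.76% + 16.32% + 6% = 40.08%.
40.08% exceeds the 10% threshold by 30.08 percentage points.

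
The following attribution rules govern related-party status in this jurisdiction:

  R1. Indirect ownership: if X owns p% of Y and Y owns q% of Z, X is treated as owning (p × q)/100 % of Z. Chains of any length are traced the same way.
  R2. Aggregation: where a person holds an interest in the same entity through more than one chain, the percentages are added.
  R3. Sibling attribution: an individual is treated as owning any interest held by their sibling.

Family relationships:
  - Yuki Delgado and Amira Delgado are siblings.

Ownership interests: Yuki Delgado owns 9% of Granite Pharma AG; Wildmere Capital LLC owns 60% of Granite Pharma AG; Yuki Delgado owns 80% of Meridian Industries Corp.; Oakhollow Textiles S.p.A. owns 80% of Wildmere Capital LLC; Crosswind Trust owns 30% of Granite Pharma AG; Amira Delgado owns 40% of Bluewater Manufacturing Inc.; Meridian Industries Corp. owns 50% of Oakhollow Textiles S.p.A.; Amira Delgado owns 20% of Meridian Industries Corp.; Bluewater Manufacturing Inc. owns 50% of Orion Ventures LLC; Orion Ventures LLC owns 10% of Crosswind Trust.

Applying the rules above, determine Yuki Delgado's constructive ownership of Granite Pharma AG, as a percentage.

By sibling attribution (R3), Yuki Delgado is treated as also owning Amira Delgado's interest in Meridian Industries Corp, giving 80% + 20% = 100%.
By sibling attribution (R3), Yuki Delgado is treated as owning Amira Delgado's 40% interest in Bluewater Manufacturing Inc.
Chain via Meridian Industries Corp. → Oakhollow Textiles S.p.A. → Wildmere Capital LLC (R1): 100% × 50% × 80% × 60% = 24% of Granite Pharma AG.
Direct interest in Granite Pharma AG: 9%.
Chain via Bluewater Manufacturing Inc. → Orion Ventures LLC → Crosswind Trust (R1): 40% × 50% × 10% × 30% = 0.6% of Granite Pharma AG.
Aggregating (R2): 24% + 9% + 0.6% = 33.6%.

33.6%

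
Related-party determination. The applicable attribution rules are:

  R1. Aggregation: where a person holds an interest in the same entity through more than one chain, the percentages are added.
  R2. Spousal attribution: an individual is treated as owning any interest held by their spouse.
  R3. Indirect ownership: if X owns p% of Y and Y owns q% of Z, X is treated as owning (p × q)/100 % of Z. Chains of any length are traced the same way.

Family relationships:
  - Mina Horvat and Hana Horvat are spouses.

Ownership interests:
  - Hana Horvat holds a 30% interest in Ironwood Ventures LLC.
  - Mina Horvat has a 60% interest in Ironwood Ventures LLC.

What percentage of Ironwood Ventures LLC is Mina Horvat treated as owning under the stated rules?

By spousal attribution (R2), Mina Horvat is treated as also owning Hana Horvat's interest in Ironwood Ventures LLC, giving 60% + 30% = 90%.
Direct interest in Ironwood Ventures LLC: 90%.

90%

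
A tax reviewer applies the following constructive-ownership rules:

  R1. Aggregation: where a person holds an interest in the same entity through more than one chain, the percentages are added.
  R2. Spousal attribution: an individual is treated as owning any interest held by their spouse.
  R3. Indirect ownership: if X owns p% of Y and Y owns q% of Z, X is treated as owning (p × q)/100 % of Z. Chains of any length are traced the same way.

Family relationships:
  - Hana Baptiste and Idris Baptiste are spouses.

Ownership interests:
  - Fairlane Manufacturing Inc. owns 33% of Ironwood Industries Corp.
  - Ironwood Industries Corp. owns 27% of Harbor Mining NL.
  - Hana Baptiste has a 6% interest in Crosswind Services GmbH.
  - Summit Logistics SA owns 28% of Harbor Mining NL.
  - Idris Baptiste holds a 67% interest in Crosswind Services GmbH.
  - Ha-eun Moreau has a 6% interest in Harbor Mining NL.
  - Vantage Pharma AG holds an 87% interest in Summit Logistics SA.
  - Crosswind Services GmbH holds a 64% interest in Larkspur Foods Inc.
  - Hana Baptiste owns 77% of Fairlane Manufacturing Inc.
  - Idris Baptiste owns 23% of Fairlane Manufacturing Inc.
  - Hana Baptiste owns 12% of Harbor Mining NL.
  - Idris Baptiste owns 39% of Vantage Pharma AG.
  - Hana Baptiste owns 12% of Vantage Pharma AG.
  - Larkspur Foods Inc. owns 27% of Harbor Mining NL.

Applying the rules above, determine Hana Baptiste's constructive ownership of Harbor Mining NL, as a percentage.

45.948%

By spousal attribution (R2), Hana Baptiste is treated as also owning Idris Baptiste's interest in Fairlane Manufacturing Inc, giving 77% + 23% = 100%.
By spousal attribution (R2), Hana Baptiste is treated as also owning Idris Baptiste's interest in Crosswind Services GmbH, giving 6% + 67% = 73%.
By spousal attribution (R2), Hana Baptiste is treated as also owning Idris Baptiste's interest in Vantage Pharma AG, giving 12% + 39% = 51%.
Chain via Fairlane Manufacturing Inc. → Ironwood Industries Corp. (R3): 100% × 33% × 27% = 8.91% of Harbor Mining NL.
Chain via Crosswind Services GmbH → Larkspur Foods Inc. (R3): 73% × 64% × 27% = 12.6144% of Harbor Mining NL.
Chain via Vantage Pharma AG → Summit Logistics SA (R3): 51% × 87% × 28% = 12.4236% of Harbor Mining NL.
Direct interest in Harbor Mining NL: 12%.
Aggregating (R1): 8.91% + 12.6144% + 12.4236% + 12% = 45.948%.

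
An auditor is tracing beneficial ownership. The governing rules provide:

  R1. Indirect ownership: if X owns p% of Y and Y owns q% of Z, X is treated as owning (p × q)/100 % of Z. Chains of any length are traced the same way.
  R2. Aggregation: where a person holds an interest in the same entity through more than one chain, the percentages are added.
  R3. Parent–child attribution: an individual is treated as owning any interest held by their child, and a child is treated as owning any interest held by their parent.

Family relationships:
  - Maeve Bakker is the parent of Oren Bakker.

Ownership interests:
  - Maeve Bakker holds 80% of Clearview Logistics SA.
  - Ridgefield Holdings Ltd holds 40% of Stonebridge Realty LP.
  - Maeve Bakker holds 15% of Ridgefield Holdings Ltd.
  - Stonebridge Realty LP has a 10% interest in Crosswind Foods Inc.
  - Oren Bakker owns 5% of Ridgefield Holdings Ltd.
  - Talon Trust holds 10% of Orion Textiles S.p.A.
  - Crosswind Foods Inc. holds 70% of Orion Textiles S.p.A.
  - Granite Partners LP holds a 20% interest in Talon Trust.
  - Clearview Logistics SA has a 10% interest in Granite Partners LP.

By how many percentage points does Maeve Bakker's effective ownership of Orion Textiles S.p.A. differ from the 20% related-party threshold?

By parent–child attribution (R3), Maeve Bakker is treated as also owning Oren Bakker's interest in Ridgefield Holdings Ltd, giving 15% + 5% = 20%.
Chain via Ridgefield Holdings Ltd → Stonebridge Realty LP → Crosswind Foods Inc. (R1): 20% × 40% × 10% × 70% = 0.56% of Orion Textiles S.p.A.
Chain via Clearview Logistics SA → Granite Partners LP → Talon Trust (R1): 80% × 10% × 20% × 10% = 0.16% of Orion Textiles S.p.A.
Aggregating (R2): 0.56% + 0.16% = 0.72%.
0.72% falls short of the 20% threshold by 19.28 percentage points.

19.28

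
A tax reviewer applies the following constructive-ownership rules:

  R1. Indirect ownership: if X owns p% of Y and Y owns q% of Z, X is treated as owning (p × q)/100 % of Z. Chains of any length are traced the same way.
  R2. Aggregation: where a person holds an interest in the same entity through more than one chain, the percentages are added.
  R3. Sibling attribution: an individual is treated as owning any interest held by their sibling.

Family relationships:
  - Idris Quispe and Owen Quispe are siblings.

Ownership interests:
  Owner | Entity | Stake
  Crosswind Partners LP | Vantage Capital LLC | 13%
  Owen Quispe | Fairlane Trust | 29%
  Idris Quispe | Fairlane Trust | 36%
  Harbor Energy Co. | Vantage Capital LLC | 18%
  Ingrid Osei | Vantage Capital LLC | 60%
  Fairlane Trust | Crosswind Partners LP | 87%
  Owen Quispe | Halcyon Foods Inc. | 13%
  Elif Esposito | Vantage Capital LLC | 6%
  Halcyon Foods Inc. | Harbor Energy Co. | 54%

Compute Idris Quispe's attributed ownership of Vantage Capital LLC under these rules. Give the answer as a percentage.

By sibling attribution (R3), Idris Quispe is treated as also owning Owen Quispe's interest in Fairlane Trust, giving 36% + 29% = 65%.
By sibling attribution (R3), Idris Quispe is treated as owning Owen Quispe's 13% interest in Halcyon Foods Inc.
Chain via Fairlane Trust → Crosswind Partners LP (R1): 65% × 87% × 13% = 7.3515% of Vantage Capital LLC.
Chain via Halcyon Foods Inc. → Harbor Energy Co. (R1): 13% × 54% × 18% = 1.2636% of Vantage Capital LLC.
Aggregating (R2): 7.3515% + 1.2636% = 8.6151%.

8.6151%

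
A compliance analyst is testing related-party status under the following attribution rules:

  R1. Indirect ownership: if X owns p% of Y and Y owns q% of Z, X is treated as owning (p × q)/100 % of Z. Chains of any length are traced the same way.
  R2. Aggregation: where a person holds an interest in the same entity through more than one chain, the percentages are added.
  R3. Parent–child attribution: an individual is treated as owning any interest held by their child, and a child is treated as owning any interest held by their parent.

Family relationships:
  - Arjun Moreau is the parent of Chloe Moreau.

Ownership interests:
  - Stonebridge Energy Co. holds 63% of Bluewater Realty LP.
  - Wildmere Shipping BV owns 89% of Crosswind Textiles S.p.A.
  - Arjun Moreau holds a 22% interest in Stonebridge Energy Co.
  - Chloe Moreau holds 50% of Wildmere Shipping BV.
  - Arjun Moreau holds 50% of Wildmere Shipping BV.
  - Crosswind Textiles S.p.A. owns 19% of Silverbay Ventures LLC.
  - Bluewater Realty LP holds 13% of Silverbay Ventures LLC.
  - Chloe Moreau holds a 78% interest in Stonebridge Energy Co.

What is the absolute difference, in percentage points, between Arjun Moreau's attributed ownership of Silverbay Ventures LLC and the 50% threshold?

By parent–child attribution (R3), Arjun Moreau is treated as also owning Chloe Moreau's interest in Stonebridge Energy Co, giving 22% + 78% = 100%.
By parent–child attribution (R3), Arjun Moreau is treated as also owning Chloe Moreau's interest in Wildmere Shipping BV, giving 50% + 50% = 100%.
Chain via Stonebridge Energy Co. → Bluewater Realty LP (R1): 100% × 63% × 13% = 8.19% of Silverbay Ventures LLC.
Chain via Wildmere Shipping BV → Crosswind Textiles S.p.A. (R1): 100% × 89% × 19% = 16.91% of Silverbay Ventures LLC.
Aggregating (R2): 8.19% + 16.91% = 25.1%.
25.1% falls short of the 50% threshold by 24.9 percentage points.

24.9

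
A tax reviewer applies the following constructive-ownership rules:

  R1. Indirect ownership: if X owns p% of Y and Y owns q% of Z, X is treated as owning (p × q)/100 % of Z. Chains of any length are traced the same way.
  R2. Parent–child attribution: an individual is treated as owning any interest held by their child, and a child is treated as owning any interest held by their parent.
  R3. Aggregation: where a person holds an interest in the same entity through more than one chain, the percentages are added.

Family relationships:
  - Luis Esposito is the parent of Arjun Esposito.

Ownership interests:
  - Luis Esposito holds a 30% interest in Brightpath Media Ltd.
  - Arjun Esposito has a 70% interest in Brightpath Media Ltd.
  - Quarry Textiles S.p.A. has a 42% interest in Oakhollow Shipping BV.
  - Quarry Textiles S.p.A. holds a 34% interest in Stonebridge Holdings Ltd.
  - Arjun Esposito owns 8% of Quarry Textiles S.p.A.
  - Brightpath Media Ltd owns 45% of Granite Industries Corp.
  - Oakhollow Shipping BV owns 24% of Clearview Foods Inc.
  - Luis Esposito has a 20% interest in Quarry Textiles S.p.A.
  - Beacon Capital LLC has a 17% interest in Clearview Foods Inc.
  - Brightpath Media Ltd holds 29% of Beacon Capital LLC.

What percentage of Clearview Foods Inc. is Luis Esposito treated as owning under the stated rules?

7.7524%

By parent–child attribution (R2), Luis Esposito is treated as also owning Arjun Esposito's interest in Quarry Textiles S.p.A, giving 20% + 8% = 28%.
By parent–child attribution (R2), Luis Esposito is treated as also owning Arjun Esposito's interest in Brightpath Media Ltd, giving 30% + 70% = 100%.
Chain via Quarry Textiles S.p.A. → Oakhollow Shipping BV (R1): 28% × 42% × 24% = 2.8224% of Clearview Foods Inc.
Chain via Brightpath Media Ltd → Beacon Capital LLC (R1): 100% × 29% × 17% = 4.93% of Clearview Foods Inc.
Aggregating (R3): 2.8224% + 4.93% = 7.7524%.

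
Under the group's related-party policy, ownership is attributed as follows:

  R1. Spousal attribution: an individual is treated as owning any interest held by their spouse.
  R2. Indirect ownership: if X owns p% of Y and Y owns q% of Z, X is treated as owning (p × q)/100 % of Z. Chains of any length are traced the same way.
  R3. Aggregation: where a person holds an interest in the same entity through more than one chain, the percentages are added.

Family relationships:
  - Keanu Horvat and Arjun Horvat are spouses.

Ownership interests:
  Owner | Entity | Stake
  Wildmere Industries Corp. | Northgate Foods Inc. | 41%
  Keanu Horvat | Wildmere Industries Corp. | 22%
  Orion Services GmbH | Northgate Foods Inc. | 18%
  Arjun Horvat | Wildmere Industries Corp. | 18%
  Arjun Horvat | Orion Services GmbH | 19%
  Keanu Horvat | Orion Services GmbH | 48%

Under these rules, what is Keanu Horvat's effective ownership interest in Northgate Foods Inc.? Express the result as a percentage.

By spousal attribution (R1), Keanu Horvat is treated as also owning Arjun Horvat's interest in Orion Services GmbH, giving 48% + 19% = 67%.
By spousal attribution (R1), Keanu Horvat is treated as also owning Arjun Horvat's interest in Wildmere Industries Corp, giving 22% + 18% = 40%.
Chain via Orion Services GmbH (R2): 67% × 18% = 12.06% of Northgate Foods Inc.
Chain via Wildmere Industries Corp. (R2): 40% × 41% = 16.4% of Northgate Foods Inc.
Aggregating (R3): 12.06% + 16.4% = 28.46%.

28.46%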